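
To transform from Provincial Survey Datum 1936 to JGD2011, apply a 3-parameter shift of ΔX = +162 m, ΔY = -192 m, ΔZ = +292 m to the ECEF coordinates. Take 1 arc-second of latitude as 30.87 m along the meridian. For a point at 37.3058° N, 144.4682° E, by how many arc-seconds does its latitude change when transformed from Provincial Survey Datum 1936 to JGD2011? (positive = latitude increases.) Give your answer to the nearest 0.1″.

Δφ = 12.3″

sin φ = 0.606069, cos φ = 0.795412, sin λ = 0.581155, cos λ = -0.813793.
North component: ΔN = −sin φ cos λ·ΔX − sin φ sin λ·ΔY + cos φ·ΔZ = −(0.606069)(-0.813793)(162) − (0.606069)(0.581155)(-192) + (0.795412)(292) = 379.79 m.
1° of latitude spans 3600 × 30.87 = 111132 m, so Δφ = 379.79 / 111132 × 3600 = 12.303″.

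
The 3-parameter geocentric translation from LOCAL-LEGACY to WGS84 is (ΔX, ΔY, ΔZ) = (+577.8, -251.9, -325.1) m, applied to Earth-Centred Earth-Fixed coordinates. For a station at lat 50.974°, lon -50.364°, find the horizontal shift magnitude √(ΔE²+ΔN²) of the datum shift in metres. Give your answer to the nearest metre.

702 m

At φ = 50.974°, λ = -50.364°: sin φ = 0.776860, cos φ = 0.629673, sin λ = -0.770113, cos λ = 0.637908.
ΔE = −sin λ·ΔX + cos λ·ΔY = −(-0.770113)·(577.8) + (0.637908)·(-251.9) = 284.28 m.
ΔN = −sin φ cos λ·ΔX − sin φ sin λ·ΔY + cos φ·ΔZ = −(0.776860)(0.637908)(577.8) − (0.776860)(-0.770113)(-251.9) + (0.629673)(-325.1) = -641.75 m.
Horizontal magnitude = √(ΔE² + ΔN²) = √(284.28² + (-641.75)²) = 701.90 m.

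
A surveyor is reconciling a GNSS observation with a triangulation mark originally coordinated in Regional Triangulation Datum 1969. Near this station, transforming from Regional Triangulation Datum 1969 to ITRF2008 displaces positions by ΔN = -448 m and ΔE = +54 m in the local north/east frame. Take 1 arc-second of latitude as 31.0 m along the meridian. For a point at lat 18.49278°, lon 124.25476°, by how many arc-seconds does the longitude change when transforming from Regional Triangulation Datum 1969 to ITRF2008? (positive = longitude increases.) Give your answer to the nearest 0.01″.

Δλ = 1.84″

At latitude 18.49278°, cos φ = 0.948364.
1″ of longitude at this latitude = 31.00 × cos φ = 29.3993 m, so Δλ = 54.0 / 29.3993 = 1.837″.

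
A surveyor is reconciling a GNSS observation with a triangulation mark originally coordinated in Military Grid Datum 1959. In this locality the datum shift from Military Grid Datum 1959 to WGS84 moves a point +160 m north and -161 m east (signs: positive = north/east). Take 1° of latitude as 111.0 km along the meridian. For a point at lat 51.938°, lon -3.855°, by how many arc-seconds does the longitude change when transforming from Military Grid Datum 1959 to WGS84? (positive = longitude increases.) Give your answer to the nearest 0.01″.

Δλ = -8.47″

At latitude 51.938°, cos φ = 0.616514.
1° of longitude at this latitude = 111.0 × cos φ = 68.43 km, so Δλ = -161.0 / 68433.0 = -0.0023527° = -8.470″.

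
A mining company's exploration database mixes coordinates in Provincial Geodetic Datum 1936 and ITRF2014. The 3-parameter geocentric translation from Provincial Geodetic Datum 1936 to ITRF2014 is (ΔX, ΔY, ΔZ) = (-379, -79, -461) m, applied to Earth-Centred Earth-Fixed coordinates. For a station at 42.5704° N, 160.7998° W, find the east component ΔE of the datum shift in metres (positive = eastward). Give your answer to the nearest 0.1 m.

The local east axis at (φ, λ) is (−sin λ, cos λ, 0), so ΔE = −sin(-160.7998°)·(-379) + cos(-160.7998°)·(-79) = -50.04 m.

ΔE = -50.0 m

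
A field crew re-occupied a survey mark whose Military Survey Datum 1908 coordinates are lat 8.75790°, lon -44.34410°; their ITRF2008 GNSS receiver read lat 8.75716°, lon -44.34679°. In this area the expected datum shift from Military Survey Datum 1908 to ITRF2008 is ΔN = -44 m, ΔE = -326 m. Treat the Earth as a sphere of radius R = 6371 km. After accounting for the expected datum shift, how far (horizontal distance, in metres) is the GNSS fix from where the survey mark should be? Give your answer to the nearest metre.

49 m

Observed coordinate differences: Δφ = -0.00074°, Δλ = -0.00269°.
Converting to metres (1° lat = 111195 m, cos φ = 0.988341): observed ΔN = -82.3 m, observed ΔE = -295.6 m.
Subtracting the expected shift leaves a residual of -82.3 − (-44) = -38.3 m north and -295.6 − (-326) = 30.4 m east.
Residual distance = √((-38.3)² + 30.4²) = 48.9 m.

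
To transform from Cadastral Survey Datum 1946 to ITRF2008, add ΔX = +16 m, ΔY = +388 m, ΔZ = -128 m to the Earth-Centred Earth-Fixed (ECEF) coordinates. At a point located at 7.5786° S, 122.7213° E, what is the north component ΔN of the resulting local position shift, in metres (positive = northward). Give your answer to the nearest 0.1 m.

ΔN = -85.0 m

At φ = -7.5786°, λ = 122.7213°: sin φ = -0.131886, cos φ = 0.991265, sin λ = 0.841310, cos λ = -0.540553.
ΔN = −sin φ cos λ·ΔX − sin φ sin λ·ΔY + cos φ·ΔZ = −(-0.131886)(-0.540553)(16) − (-0.131886)(0.841310)(388) + (0.991265)(-128) = -84.97 m.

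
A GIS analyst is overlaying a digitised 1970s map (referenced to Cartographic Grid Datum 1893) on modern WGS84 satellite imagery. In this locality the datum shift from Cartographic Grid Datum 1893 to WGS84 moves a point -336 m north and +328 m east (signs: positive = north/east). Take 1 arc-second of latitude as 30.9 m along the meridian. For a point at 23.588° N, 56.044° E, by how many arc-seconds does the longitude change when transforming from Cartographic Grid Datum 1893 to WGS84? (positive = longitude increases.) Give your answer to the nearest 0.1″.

Δλ = 11.6″

At latitude 23.588°, cos φ = 0.916447.
1″ of longitude at this latitude = 30.90 × cos φ = 28.3182 m, so Δλ = 328.0 / 28.3182 = 11.583″.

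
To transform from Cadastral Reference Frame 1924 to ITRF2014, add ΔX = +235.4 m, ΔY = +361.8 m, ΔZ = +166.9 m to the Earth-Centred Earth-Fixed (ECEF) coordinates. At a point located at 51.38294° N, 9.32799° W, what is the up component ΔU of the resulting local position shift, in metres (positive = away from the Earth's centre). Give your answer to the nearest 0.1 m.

The local up (radial) axis is (cos φ cos λ, cos φ sin λ, sin φ), giving ΔU = 144.973 − 36.600 + 130.405 = 238.78 m.

ΔU = 238.8 m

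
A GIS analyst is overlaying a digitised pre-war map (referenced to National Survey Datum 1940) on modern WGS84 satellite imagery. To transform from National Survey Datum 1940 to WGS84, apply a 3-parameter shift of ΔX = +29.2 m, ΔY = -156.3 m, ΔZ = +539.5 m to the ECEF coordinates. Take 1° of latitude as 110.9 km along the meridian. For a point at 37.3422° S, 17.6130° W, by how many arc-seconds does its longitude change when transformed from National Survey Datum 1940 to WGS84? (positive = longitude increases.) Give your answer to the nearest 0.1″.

sin φ = -0.606574, cos φ = 0.795027, sin λ = -0.302586, cos λ = 0.953122.
East component: ΔE = −sin λ·ΔX + cos λ·ΔY = −(-0.302586)(29.2) + (0.953122)(-156.3) = -140.14 m.
1° of latitude spans 110900 m; at latitude φ, 1° of longitude spans that × cos φ = 88168.5 m, so Δλ = -140.14 / 88168.5 × 3600 = -5.722″.

Δλ = -5.7″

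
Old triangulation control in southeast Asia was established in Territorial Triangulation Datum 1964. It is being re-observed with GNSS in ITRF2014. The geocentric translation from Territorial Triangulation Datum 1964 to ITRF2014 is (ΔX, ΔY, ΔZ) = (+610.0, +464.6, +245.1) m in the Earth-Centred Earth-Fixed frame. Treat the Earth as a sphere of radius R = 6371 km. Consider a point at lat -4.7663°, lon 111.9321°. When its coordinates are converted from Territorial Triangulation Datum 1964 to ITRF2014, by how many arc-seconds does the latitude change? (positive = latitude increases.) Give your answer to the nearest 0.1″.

Δφ = 8.5″

sin φ = -0.083092, cos φ = 0.996542, sin λ = 0.927627, cos λ = -0.373508.
North component: ΔN = −sin φ cos λ·ΔX − sin φ sin λ·ΔY + cos φ·ΔZ = −(-0.083092)(-0.373508)(610.0) − (-0.083092)(0.927627)(464.6) + (0.996542)(245.1) = 261.13 m.
1° of latitude spans πR/180 = 111195 m, so Δφ = 261.13 / 111195 × 3600 = 8.454″.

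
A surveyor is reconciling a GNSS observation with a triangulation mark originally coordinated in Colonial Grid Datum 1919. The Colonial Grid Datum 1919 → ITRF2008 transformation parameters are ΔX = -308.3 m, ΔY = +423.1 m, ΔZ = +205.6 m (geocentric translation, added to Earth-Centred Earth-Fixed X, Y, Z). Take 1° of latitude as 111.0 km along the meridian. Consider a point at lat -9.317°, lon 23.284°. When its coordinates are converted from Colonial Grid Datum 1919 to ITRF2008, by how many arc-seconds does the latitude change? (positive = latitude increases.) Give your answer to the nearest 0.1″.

Δφ = 6.0″

sin φ = -0.161897, cos φ = 0.986808, sin λ = 0.395289, cos λ = 0.918557.
North component: ΔN = −sin φ cos λ·ΔX − sin φ sin λ·ΔY + cos φ·ΔZ = −(-0.161897)(0.918557)(-308.3) − (-0.161897)(0.395289)(423.1) + (0.986808)(205.6) = 184.12 m.
1° of latitude spans 111000 m, so Δφ = 184.12 / 111000 × 3600 = 5.971″.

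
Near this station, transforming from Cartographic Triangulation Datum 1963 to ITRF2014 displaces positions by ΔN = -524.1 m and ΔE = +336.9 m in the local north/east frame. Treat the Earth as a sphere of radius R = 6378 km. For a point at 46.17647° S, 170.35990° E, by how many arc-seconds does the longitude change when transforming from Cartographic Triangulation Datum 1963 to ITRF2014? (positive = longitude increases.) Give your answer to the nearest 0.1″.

Δλ = 15.7″

At latitude -46.17647°, cos φ = 0.692440.
One radian of longitude at latitude φ spans R cos φ, so Δλ = ΔE / (R cos φ) = 336.9 / (6378000 × 0.692440) = 7.6284e-05 rad = 15.735″.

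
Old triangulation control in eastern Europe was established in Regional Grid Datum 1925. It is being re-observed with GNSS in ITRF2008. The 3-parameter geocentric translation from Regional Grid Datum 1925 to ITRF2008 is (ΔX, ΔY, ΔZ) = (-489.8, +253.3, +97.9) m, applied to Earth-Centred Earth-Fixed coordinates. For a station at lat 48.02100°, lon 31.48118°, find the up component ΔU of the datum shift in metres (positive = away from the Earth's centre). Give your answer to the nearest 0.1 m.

ΔU = -118.1 m

The local up (radial) axis is (cos φ cos λ, cos φ sin λ, sin φ), giving ΔU = -279.387 + 88.475 + 72.778 = -118.13 m.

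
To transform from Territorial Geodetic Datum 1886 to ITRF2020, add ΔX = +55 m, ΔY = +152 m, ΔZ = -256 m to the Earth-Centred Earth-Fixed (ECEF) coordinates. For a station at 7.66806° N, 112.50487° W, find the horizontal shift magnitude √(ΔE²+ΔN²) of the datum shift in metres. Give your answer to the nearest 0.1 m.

232.3 m

At φ = 7.66806°, λ = -112.50487°: sin φ = 0.133434, cos φ = 0.991058, sin λ = -0.923847, cos λ = -0.382762.
ΔE = −sin λ·ΔX + cos λ·ΔY = −(-0.923847)·(55) + (-0.382762)·(152) = -7.37 m.
ΔN = −sin φ cos λ·ΔX − sin φ sin λ·ΔY + cos φ·ΔZ = −(0.133434)(-0.382762)(55) − (0.133434)(-0.923847)(152) + (0.991058)(-256) = -232.16 m.
Horizontal magnitude = √(ΔE² + ΔN²) = √((-7.37)² + (-232.16)²) = 232.28 m.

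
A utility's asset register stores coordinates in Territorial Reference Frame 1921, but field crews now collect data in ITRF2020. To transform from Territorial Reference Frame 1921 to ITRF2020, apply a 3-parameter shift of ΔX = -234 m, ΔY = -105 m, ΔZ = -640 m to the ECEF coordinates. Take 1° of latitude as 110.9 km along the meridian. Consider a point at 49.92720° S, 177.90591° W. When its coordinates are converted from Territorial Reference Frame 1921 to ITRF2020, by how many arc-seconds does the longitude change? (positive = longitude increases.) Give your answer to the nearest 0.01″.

sin φ = -0.765227, cos φ = 0.643760, sin λ = -0.036541, cos λ = -0.999332.
East component: ΔE = −sin λ·ΔX + cos λ·ΔY = −(-0.036541)(-234) + (-0.999332)(-105) = 96.38 m.
1° of latitude spans 110900 m; at latitude φ, 1° of longitude spans that × cos φ = 71393.0 m, so Δλ = 96.38 / 71393.0 × 3600 = 4.860″.

Δλ = 4.86″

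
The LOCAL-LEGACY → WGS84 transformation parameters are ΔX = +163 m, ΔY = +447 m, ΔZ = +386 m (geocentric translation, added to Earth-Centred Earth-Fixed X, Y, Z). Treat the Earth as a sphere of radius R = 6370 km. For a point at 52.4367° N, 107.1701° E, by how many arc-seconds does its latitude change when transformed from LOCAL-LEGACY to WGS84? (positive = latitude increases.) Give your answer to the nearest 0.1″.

sin φ = 0.792680, cos φ = 0.609638, sin λ = 0.955433, cos λ = -0.295209.
North component: ΔN = −sin φ cos λ·ΔX − sin φ sin λ·ΔY + cos φ·ΔZ = −(0.792680)(-0.295209)(163) − (0.792680)(0.955433)(447) + (0.609638)(386) = -65.07 m.
1° of latitude spans πR/180 = 111177 m, so Δφ = -65.07 / 111177 × 3600 = -2.107″.

Δφ = -2.1″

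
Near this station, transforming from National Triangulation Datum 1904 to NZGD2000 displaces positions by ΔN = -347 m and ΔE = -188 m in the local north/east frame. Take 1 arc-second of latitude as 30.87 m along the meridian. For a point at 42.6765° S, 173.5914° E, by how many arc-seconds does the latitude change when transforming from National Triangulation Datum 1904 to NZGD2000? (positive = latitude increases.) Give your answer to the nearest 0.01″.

1″ of latitude = 30.87 m, so Δφ = -347.0 / 30.87 = -11.241″.

Δφ = -11.24″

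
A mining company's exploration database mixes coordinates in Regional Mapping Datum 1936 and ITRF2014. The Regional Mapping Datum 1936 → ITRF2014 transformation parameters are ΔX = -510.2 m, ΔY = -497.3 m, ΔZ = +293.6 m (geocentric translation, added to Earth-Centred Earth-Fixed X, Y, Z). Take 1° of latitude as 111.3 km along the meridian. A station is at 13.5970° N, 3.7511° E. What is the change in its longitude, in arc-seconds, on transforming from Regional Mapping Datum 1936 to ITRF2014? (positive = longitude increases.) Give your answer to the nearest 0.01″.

sin φ = 0.235091, cos φ = 0.971973, sin λ = 0.065422, cos λ = 0.997858.
East component: ΔE = −sin λ·ΔX + cos λ·ΔY = −(0.065422)(-510.2) + (0.997858)(-497.3) = -462.86 m.
1° of latitude spans 111300 m; at latitude φ, 1° of longitude spans that × cos φ = 108180.6 m, so Δλ = -462.86 / 108180.6 × 3600 = -15.403″.

Δλ = -15.40″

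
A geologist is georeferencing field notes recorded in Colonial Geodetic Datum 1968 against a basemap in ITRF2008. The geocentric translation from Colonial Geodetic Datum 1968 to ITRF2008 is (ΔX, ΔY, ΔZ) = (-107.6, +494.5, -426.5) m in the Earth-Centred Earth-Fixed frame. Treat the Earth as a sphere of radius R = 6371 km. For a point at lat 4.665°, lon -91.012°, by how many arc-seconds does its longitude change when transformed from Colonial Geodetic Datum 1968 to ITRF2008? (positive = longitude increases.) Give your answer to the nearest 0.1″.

sin φ = 0.081330, cos φ = 0.996687, sin λ = -0.999844, cos λ = -0.017662.
East component: ΔE = −sin λ·ΔX + cos λ·ΔY = −(-0.999844)(-107.6) + (-0.017662)(494.5) = -116.32 m.
1° of latitude spans πR/180 = 111195 m; at latitude φ, 1° of longitude spans that × cos φ = 110826.6 m, so Δλ = -116.32 / 110826.6 × 3600 = -3.778″.

Δλ = -3.8″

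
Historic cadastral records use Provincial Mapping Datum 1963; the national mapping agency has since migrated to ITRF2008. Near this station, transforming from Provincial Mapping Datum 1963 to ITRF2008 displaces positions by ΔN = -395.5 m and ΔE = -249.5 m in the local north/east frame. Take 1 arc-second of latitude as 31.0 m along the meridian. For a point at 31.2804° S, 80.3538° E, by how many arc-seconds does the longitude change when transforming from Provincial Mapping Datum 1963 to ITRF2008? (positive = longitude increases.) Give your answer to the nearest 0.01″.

Δλ = -9.42″

At latitude -31.2804°, cos φ = 0.854636.
1″ of longitude at this latitude = 31.00 × cos φ = 26.4937 m, so Δλ = -249.5 / 26.4937 = -9.417″.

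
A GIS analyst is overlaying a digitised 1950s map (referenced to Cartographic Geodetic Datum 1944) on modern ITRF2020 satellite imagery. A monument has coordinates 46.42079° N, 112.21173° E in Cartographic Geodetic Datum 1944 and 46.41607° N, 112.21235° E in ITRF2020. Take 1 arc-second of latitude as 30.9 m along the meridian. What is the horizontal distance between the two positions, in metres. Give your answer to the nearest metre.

527 m

Δφ = 46.41607° − 46.42079° = -0.00472°; Δλ = 112.21235° − 112.21173° = +0.00062°.
1° of latitude = 3600 × 30.90 = 111240 m.
ΔN = Δφ × 111240 = -525.1 m; ΔE = Δλ × 111240 × cos(46.42079°) = +0.00062 × 111240 × 0.689357 = 47.5 m.
Distance = √(ΔE² + ΔN²) = √(47.5² + (-525.1)²) = 527.2 m.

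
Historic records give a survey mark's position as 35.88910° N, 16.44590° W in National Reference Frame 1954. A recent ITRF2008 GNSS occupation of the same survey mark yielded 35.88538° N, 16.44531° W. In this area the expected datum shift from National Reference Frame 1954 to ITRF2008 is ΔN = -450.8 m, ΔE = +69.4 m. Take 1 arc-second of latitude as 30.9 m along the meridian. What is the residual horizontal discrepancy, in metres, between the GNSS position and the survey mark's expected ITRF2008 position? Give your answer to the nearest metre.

40 m

Observed coordinate differences: Δφ = -0.00372°, Δλ = +0.00059°.
Converting to metres (1° lat = 111240 m, cos φ = 0.810153): observed ΔN = -413.8 m, observed ΔE = 53.2 m.
Subtracting the expected shift leaves a residual of -413.8 − (-450.8) = 37.0 m north and 53.2 − (69.4) = -16.2 m east.
Residual distance = √(37.0² + (-16.2)²) = 40.4 m.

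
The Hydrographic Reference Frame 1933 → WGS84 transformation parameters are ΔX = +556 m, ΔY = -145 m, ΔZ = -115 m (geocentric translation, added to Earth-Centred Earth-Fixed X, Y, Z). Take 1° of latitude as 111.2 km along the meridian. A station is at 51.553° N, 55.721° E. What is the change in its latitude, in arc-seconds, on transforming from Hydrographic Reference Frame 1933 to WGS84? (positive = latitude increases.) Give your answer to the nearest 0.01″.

Δφ = -7.22″

sin φ = 0.783184, cos φ = 0.621790, sin λ = 0.826305, cos λ = 0.563223.
North component: ΔN = −sin φ cos λ·ΔX − sin φ sin λ·ΔY + cos φ·ΔZ = −(0.783184)(0.563223)(556) − (0.783184)(0.826305)(-145) + (0.621790)(-115) = -222.93 m.
1° of latitude spans 111200 m, so Δφ = -222.93 / 111200 × 3600 = -7.217″.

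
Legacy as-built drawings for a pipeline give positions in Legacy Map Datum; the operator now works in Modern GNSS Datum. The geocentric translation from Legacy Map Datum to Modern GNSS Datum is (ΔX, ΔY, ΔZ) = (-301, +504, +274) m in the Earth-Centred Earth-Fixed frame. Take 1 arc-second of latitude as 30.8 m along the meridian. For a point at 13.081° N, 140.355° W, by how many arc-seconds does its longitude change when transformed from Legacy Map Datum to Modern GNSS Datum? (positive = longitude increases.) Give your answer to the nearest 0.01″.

Δλ = -19.34″

sin φ = 0.226328, cos φ = 0.974051, sin λ = -0.638029, cos λ = -0.770012.
East component: ΔE = −sin λ·ΔX + cos λ·ΔY = −(-0.638029)(-301) + (-0.770012)(504) = -580.13 m.
1° of latitude spans 3600 × 30.80 = 110880 m; at latitude φ, 1° of longitude spans that × cos φ = 108002.8 m, so Δλ = -580.13 / 108002.8 × 3600 = -19.337″.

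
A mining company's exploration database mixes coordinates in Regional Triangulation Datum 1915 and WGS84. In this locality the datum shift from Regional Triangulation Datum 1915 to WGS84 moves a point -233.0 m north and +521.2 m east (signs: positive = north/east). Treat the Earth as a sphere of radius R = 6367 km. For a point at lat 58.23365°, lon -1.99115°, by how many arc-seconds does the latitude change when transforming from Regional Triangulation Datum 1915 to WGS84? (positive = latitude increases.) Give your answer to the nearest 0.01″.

Δφ = -7.55″

On a sphere of radius R, 1 rad of latitude = R, so Δφ = ΔN / R = -233.0 / 6367000 = -3.6595e-05 rad = -7.548″.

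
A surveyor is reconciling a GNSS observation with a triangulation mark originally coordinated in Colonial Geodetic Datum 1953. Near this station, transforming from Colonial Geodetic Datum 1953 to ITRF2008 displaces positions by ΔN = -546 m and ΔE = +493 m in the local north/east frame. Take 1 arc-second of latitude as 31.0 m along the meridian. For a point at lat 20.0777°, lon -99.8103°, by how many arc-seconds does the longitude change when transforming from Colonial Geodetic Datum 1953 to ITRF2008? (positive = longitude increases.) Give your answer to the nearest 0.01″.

At latitude 20.0777°, cos φ = 0.939228.
1″ of longitude at this latitude = 31.00 × cos φ = 29.1161 m, so Δλ = 493.0 / 29.1161 = 16.932″.

Δλ = 16.93″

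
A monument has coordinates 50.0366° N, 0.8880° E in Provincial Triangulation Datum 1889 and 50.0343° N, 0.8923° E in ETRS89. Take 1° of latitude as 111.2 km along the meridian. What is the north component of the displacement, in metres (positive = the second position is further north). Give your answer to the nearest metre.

Δφ = 50.0343° − 50.0366° = -0.0023°; Δλ = 0.8923° − 0.8880° = +0.0043°.
ΔN = Δφ × 111200 = -255.8 m; ΔE = Δλ × 111200 × cos(50.0366°) = +0.0043 × 111200 × 0.642298 = 307.1 m.

ΔN = -256 m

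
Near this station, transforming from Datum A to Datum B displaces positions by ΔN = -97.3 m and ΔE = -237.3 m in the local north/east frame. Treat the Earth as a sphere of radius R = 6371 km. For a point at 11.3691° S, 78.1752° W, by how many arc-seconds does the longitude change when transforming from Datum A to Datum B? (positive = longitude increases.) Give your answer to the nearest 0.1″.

At latitude -11.3691°, cos φ = 0.980378.
One radian of longitude at latitude φ spans R cos φ, so Δλ = ΔE / (R cos φ) = -237.3 / (6371000 × 0.980378) = -3.7992e-05 rad = -7.836″.

Δλ = -7.8″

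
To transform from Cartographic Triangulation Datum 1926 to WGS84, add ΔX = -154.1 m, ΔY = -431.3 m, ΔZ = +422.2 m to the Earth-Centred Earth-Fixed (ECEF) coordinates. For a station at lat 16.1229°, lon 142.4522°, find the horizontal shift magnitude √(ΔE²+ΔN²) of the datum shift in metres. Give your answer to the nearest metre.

At φ = 16.1229°, λ = 142.4522°: sin φ = 0.277699, cos φ = 0.960668, sin λ = 0.609423, cos λ = -0.792845.
ΔE = −sin λ·ΔX + cos λ·ΔY = −(0.609423)·(-154.1) + (-0.792845)·(-431.3) = 435.87 m.
ΔN = −sin φ cos λ·ΔX − sin φ sin λ·ΔY + cos φ·ΔZ = −(0.277699)(-0.792845)(-154.1) − (0.277699)(0.609423)(-431.3) + (0.960668)(422.2) = 444.66 m.
Horizontal magnitude = √(ΔE² + ΔN²) = √(435.87² + 444.66²) = 622.66 m.

623 m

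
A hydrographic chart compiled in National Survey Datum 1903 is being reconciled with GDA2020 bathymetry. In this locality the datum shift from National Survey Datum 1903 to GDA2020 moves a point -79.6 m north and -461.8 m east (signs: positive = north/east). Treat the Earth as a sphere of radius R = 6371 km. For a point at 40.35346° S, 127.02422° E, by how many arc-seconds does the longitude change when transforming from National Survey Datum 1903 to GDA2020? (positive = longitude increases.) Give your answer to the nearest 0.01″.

At latitude -40.35346°, cos φ = 0.762065.
One radian of longitude at latitude φ spans R cos φ, so Δλ = ΔE / (R cos φ) = -461.8 / (6371000 × 0.762065) = -9.5116e-05 rad = -19.619″.

Δλ = -19.62″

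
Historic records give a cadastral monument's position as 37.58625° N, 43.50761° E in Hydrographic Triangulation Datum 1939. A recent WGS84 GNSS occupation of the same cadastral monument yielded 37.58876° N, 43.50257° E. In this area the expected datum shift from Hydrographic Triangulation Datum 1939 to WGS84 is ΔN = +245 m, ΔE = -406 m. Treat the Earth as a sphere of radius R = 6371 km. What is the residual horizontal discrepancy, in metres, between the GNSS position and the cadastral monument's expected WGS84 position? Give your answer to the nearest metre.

51 m

Observed coordinate differences: Δφ = +0.00251°, Δλ = -0.00504°.
Converting to metres (1° lat = 111195 m, cos φ = 0.792436): observed ΔN = 279.1 m, observed ΔE = -444.1 m.
Subtracting the expected shift leaves a residual of 279.1 − (245) = 34.1 m north and -444.1 − (-406) = -38.1 m east.
Residual distance = √(34.1² + (-38.1)²) = 51.1 m.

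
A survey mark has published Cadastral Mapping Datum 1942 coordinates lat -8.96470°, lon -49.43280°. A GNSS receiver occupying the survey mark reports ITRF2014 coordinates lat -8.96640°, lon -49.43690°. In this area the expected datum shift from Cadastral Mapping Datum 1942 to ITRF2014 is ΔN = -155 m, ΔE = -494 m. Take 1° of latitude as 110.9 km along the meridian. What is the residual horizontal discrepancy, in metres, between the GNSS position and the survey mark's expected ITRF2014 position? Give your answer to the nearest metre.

56 m

Observed coordinate differences: Δφ = -0.00170°, Δλ = -0.00410°.
Converting to metres (1° lat = 110900 m, cos φ = 0.987785): observed ΔN = -188.5 m, observed ΔE = -449.1 m.
Subtracting the expected shift leaves a residual of -188.5 − (-155) = -33.5 m north and -449.1 − (-494) = 44.9 m east.
Residual distance = √((-33.5)² + 44.9²) = 56.0 m.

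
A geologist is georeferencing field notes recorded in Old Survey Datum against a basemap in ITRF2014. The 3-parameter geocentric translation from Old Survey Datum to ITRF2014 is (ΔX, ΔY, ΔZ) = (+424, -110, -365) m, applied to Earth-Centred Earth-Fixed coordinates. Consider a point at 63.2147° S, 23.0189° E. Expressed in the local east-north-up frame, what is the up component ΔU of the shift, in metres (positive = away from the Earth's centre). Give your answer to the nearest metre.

ΔU = 482 m

The local up (radial) axis is (cos φ cos λ, cos φ sin λ, sin φ), giving ΔU = 175.861 − 19.384 + 325.836 = 482.31 m.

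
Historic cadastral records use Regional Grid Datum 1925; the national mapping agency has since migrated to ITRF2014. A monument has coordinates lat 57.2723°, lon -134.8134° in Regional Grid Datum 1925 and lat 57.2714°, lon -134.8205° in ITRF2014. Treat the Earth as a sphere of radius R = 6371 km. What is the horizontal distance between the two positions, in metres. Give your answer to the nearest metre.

Δφ = 57.2714° − 57.2723° = -0.0009°; Δλ = -134.8205° − -134.8134° = -0.0071°.
1° along a meridian = πR/180 = 111195 m.
ΔN = Δφ × 111195 = -100.1 m; ΔE = Δλ × 111195 × cos(57.2723°) = -0.0071 × 111195 × 0.540647 = -426.8 m.
Distance = √(ΔE² + ΔN²) = √((-426.8)² + (-100.1)²) = 438.4 m.

438 m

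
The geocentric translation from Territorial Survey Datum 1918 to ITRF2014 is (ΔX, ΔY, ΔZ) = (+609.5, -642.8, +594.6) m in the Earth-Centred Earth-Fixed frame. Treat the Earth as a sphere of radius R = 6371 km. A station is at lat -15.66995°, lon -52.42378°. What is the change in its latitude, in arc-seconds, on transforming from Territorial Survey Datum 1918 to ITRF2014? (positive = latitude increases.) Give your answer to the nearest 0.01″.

sin φ = -0.270096, cos φ = 0.962834, sin λ = -0.792543, cos λ = 0.609816.
North component: ΔN = −sin φ cos λ·ΔX − sin φ sin λ·ΔY + cos φ·ΔZ = −(-0.270096)(0.609816)(609.5) − (-0.270096)(-0.792543)(-642.8) + (0.962834)(594.6) = 810.49 m.
1° of latitude spans πR/180 = 111195 m, so Δφ = 810.49 / 111195 × 3600 = 26.240″.

Δφ = 26.24″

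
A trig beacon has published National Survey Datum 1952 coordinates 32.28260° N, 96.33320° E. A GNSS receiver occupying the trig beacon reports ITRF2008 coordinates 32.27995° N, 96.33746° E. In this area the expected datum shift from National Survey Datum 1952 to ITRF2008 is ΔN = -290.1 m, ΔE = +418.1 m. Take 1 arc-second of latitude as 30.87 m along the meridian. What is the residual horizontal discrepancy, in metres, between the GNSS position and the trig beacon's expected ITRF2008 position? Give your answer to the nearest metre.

18 m

Observed coordinate differences: Δφ = -0.00265°, Δλ = +0.00426°.
Converting to metres (1° lat = 111132 m, cos φ = 0.845424): observed ΔN = -294.5 m, observed ΔE = 400.2 m.
Subtracting the expected shift leaves a residual of -294.5 − (-290.1) = -4.4 m north and 400.2 − (418.1) = -17.9 m east.
Residual distance = √((-4.4)² + (-17.9)²) = 18.4 m.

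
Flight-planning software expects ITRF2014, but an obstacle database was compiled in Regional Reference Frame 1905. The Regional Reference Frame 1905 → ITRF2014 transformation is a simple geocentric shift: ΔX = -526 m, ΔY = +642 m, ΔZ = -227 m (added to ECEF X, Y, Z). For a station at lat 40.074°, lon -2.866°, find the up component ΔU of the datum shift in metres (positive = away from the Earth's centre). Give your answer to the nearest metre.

ΔU = -573 m

At φ = 40.074°, λ = -2.866°: sin φ = 0.643776, cos φ = 0.765214, sin λ = -0.050000, cos λ = 0.998749.
ΔU = cos φ cos λ·ΔX + cos φ sin λ·ΔY + sin φ·ΔZ = (0.765214)(0.998749)(-526) + (0.765214)(-0.050000)(642) + (0.643776)(-227) = -572.70 m.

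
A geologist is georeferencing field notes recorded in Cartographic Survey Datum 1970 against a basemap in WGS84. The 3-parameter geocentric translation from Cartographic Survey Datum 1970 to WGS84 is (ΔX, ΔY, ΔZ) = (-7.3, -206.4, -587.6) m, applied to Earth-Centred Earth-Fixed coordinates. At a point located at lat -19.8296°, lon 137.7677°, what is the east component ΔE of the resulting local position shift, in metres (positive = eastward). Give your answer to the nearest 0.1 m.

The local east axis at (φ, λ) is (−sin λ, cos λ, 0), so ΔE = −sin(137.7677°)·(-7.3) + cos(137.7677°)·(-206.4) = 157.73 m.

ΔE = 157.7 m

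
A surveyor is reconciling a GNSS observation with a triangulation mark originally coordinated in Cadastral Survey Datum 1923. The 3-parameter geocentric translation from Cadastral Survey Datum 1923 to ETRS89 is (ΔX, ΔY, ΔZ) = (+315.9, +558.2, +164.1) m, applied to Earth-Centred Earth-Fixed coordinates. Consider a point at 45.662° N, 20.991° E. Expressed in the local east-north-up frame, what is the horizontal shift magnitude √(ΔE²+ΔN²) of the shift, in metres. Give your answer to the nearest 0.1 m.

At φ = 45.662°, λ = 20.991°: sin φ = 0.715229, cos φ = 0.698890, sin λ = 0.358221, cos λ = 0.933637.
ΔE = −sin λ·ΔX + cos λ·ΔY = −(0.358221)·(315.9) + (0.933637)·(558.2) = 407.99 m.
ΔN = −sin φ cos λ·ΔX − sin φ sin λ·ΔY + cos φ·ΔZ = −(0.715229)(0.933637)(315.9) − (0.715229)(0.358221)(558.2) + (0.698890)(164.1) = -239.28 m.
Horizontal magnitude = √(ΔE² + ΔN²) = √(407.99² + (-239.28)²) = 472.98 m.

473.0 m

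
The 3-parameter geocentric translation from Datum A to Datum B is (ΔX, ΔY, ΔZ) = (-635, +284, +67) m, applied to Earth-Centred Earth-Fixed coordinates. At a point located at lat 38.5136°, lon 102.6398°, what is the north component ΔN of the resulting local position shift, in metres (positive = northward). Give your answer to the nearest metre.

ΔN = -207 m

At φ = 38.5136°, λ = 102.6398°: sin φ = 0.622700, cos φ = 0.782460, sin λ = 0.975765, cos λ = -0.218821.
ΔN = −sin φ cos λ·ΔX − sin φ sin λ·ΔY + cos φ·ΔZ = −(0.622700)(-0.218821)(-635) − (0.622700)(0.975765)(284) + (0.782460)(67) = -206.66 m.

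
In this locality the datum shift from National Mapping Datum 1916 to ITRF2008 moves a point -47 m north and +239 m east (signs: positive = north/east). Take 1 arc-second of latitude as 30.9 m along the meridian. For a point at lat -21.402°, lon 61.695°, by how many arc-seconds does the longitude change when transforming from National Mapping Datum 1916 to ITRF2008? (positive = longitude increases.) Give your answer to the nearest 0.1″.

At latitude -21.402°, cos φ = 0.931043.
1″ of longitude at this latitude = 30.90 × cos φ = 28.7692 m, so Δλ = 239.0 / 28.7692 = 8.307″.

Δλ = 8.3″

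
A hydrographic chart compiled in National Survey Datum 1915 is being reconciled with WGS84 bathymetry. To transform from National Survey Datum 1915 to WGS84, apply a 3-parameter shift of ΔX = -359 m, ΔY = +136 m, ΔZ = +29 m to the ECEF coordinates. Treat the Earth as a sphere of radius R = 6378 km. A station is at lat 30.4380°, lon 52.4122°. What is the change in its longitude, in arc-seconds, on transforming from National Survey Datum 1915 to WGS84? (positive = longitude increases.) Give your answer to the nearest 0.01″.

sin φ = 0.506606, cos φ = 0.862178, sin λ = 0.792420, cos λ = 0.609976.
East component: ΔE = −sin λ·ΔX + cos λ·ΔY = −(0.792420)(-359) + (0.609976)(136) = 367.44 m.
1° of latitude spans πR/180 = 111317 m; at latitude φ, 1° of longitude spans that × cos φ = 95975.1 m, so Δλ = 367.44 / 95975.1 × 3600 = 13.782″.

Δλ = 13.78″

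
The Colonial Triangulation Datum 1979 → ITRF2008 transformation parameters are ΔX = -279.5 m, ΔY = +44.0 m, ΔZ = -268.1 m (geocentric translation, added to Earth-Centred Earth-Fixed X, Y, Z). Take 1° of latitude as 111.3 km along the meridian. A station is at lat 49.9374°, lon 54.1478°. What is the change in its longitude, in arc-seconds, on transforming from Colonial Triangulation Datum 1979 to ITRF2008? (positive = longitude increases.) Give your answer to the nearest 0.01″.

Δλ = 12.68″

sin φ = 0.765342, cos φ = 0.643624, sin λ = 0.810531, cos λ = 0.585696.
East component: ΔE = −sin λ·ΔX + cos λ·ΔY = −(0.810531)(-279.5) + (0.585696)(44.0) = 252.31 m.
1° of latitude spans 111300 m; at latitude φ, 1° of longitude spans that × cos φ = 71635.4 m, so Δλ = 252.31 / 71635.4 × 3600 = 12.680″.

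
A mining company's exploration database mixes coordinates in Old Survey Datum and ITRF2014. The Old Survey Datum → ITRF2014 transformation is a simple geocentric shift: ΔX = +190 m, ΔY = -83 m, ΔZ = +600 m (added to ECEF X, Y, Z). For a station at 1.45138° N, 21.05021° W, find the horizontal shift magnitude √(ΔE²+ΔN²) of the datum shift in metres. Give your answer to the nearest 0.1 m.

594.6 m

At φ = 1.45138°, λ = -21.05021°: sin φ = 0.025329, cos φ = 0.999679, sin λ = -0.359186, cos λ = 0.933266.
ΔE = −sin λ·ΔX + cos λ·ΔY = −(-0.359186)·(190) + (0.933266)·(-83) = -9.22 m.
ΔN = −sin φ cos λ·ΔX − sin φ sin λ·ΔY + cos φ·ΔZ = −(0.025329)(0.933266)(190) − (0.025329)(-0.359186)(-83) + (0.999679)(600) = 594.56 m.
Horizontal magnitude = √(ΔE² + ΔN²) = √((-9.22)² + 594.56²) = 594.63 m.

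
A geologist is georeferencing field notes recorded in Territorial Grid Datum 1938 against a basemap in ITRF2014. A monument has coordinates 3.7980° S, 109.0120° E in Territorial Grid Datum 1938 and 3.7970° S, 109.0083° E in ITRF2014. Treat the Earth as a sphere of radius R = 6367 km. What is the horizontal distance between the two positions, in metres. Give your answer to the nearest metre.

425 m

Δφ = -3.7970° − -3.7980° = +0.0010°; Δλ = 109.0083° − 109.0120° = -0.0037°.
1° along a meridian = πR/180 = 111125 m.
ΔN = Δφ × 111125 = 111.1 m; ΔE = Δλ × 111125 × cos(-3.7980°) = -0.0037 × 111125 × 0.997804 = -410.3 m.
Distance = √(ΔE² + ΔN²) = √((-410.3)² + 111.1²) = 425.0 m.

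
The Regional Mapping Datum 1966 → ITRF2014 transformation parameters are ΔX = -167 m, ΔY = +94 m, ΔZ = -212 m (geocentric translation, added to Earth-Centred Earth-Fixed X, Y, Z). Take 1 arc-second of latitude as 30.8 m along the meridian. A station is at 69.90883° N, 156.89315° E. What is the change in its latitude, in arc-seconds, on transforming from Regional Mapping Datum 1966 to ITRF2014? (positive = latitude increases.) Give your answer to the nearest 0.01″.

sin φ = 0.939147, cos φ = 0.343515, sin λ = 0.392447, cos λ = -0.919775.
North component: ΔN = −sin φ cos λ·ΔX − sin φ sin λ·ΔY + cos φ·ΔZ = −(0.939147)(-0.919775)(-167) − (0.939147)(0.392447)(94) + (0.343515)(-212) = -251.73 m.
1° of latitude spans 3600 × 30.80 = 110880 m, so Δφ = -251.73 / 110880 × 3600 = -8.173″.

Δφ = -8.17″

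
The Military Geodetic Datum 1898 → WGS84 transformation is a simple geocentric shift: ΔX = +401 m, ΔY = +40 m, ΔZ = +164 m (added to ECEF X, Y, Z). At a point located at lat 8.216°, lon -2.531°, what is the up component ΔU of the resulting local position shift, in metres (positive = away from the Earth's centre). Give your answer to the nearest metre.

At φ = 8.216°, λ = -2.531°: sin φ = 0.142905, cos φ = 0.989736, sin λ = -0.044160, cos λ = 0.999024.
ΔU = cos φ cos λ·ΔX + cos φ sin λ·ΔY + sin φ·ΔZ = (0.989736)(0.999024)(401) + (0.989736)(-0.044160)(40) + (0.142905)(164) = 418.19 m.

ΔU = 418 m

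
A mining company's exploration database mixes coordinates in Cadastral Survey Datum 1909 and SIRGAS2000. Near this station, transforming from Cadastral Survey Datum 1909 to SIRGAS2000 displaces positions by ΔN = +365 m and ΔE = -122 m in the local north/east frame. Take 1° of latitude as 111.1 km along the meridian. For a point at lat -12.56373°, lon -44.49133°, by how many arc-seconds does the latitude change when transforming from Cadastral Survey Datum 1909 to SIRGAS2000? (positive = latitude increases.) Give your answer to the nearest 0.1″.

Δφ = 11.8″

1° of latitude = 111.1 km, so Δφ = 365.0 / 111100 = 0.0032853° = 11.827″.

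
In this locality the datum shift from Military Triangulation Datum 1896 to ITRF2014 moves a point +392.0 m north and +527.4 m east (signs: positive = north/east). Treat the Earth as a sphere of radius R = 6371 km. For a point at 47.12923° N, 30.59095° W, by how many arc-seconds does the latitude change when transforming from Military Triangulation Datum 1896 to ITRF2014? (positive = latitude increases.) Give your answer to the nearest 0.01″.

On a sphere of radius R, 1 rad of latitude = R, so Δφ = ΔN / R = 392.0 / 6371000 = 6.1529e-05 rad = 12.691″.

Δφ = 12.69″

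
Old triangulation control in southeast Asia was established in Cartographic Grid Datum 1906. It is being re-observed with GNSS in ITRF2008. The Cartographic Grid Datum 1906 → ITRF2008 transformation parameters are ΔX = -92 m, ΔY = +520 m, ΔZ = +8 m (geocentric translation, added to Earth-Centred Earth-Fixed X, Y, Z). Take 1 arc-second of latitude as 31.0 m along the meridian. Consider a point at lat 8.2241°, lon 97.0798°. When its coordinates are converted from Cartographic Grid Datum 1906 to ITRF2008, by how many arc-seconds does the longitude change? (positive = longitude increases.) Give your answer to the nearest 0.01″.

Δλ = 0.89″

sin φ = 0.143045, cos φ = 0.989716, sin λ = 0.992375, cos λ = -0.123252.
East component: ΔE = −sin λ·ΔX + cos λ·ΔY = −(0.992375)(-92) + (-0.123252)(520) = 27.21 m.
1° of latitude spans 3600 × 31.00 = 111600 m; at latitude φ, 1° of longitude spans that × cos φ = 110452.3 m, so Δλ = 27.21 / 110452.3 × 3600 = 0.887″.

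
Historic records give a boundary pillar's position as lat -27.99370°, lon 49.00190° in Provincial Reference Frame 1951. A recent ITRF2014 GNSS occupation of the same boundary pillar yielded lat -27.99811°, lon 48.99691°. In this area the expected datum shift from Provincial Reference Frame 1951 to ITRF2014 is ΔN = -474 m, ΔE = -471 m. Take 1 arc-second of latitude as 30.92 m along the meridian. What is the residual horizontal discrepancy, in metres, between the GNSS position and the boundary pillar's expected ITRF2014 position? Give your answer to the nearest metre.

26 m

Observed coordinate differences: Δφ = -0.00441°, Δλ = -0.00499°.
Converting to metres (1° lat = 111312 m, cos φ = 0.882999): observed ΔN = -490.9 m, observed ΔE = -490.5 m.
Subtracting the expected shift leaves a residual of -490.9 − (-474) = -16.9 m north and -490.5 − (-471) = -19.5 m east.
Residual distance = √((-16.9)² + (-19.5)²) = 25.8 m.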